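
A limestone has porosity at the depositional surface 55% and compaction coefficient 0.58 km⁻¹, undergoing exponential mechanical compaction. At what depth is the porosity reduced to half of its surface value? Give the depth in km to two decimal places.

1.20 km

phi/phi₀ = 1/2 ⇒ exp(−β·Z) = 1/2 ⇒ Z = ln(2) / β
Z = 0.6931 / 0.58 = 1.195 km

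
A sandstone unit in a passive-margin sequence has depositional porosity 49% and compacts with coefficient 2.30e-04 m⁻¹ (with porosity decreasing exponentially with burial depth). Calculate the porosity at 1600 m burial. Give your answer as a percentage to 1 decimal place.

33.9%

Working in km (1 km = 1000 m; c in km⁻¹ = c in m⁻¹ × 1000):
n = n₀·exp(−c·z) = 0.49 × exp(−0.23 × 1.6) = 0.49 × exp(−0.368)
  = 0.49 × 0.6921 = 0.3391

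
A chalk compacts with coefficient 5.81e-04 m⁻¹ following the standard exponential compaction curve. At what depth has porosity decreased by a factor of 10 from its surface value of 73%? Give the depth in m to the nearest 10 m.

Working in km (1 km = 1000 m; c in km⁻¹ = c in m⁻¹ × 1000):
φ/φ₀ = 1/10 ⇒ exp(−c·z) = 1/10 ⇒ z = ln(10) / c
z = 2.3026 / 0.581 = 3.963 km

3960 m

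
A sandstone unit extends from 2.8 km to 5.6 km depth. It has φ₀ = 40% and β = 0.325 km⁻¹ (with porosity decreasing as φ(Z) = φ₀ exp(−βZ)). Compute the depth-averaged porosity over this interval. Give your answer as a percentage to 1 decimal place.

⟨φ⟩ = (1/(Z₂−Z₁)) ∫ φ₀ e^(−βZ) dZ = φ₀·(e^(−β·Z₁) − e^(−β·Z₂)) / (β·(Z₂−Z₁))
e^(−0.325×2.8) = 0.4025; e^(−0.325×5.6) = 0.1620
⟨φ⟩ = 0.4 × (0.4025 − 0.1620) / (0.325 × 2.8) = 0.4 × 0.2643 = 0.1057

10.6%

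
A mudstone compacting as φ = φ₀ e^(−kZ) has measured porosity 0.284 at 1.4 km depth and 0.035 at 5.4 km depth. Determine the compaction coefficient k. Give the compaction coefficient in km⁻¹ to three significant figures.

Athy: φ(Z) = φ₀ e^(−kZ) ⇒ φ₁/φ₂ = e^{k(Z₂−Z₁)} ⇒ k = ln(φ₁/φ₂)/(Z₂−Z₁)
k = ln(0.284/0.035) / (5.4 − 1.4) = ln(8.114) / 4 = 2.0936 / 4 = 0.5234 km⁻¹

0.523 km⁻¹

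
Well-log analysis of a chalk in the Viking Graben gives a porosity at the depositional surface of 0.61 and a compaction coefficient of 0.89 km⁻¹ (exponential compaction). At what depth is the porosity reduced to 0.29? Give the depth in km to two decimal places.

Invert Athy's law: Z = ln(phi₀/phi) / c
Z = ln(0.61/0.29) / 0.89 = ln(2.103) / 0.89 = 0.7436 / 0.89 = 0.835 km

0.84 km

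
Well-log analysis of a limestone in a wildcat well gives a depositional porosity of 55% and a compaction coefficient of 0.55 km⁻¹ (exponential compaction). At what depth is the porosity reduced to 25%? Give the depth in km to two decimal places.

1.43 km

Invert Athy's law: Z = ln(φ₀/φ) / β
Z = ln(0.55/0.25) / 0.55 = ln(2.2) / 0.55 = 0.7885 / 0.55 = 1.434 km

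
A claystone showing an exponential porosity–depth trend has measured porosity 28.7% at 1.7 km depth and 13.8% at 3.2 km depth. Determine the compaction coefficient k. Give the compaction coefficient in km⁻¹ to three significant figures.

0.488 km⁻¹

Athy: φ(d) = φ₀ e^(−kd) ⇒ φ₁/φ₂ = e^{k(d₂−d₁)} ⇒ k = ln(φ₁/φ₂)/(d₂−d₁)
k = ln(0.287/0.138) / (3.2 − 1.7) = ln(2.08) / 1.5 = 0.7322 / 1.5 = 0.4882 km⁻¹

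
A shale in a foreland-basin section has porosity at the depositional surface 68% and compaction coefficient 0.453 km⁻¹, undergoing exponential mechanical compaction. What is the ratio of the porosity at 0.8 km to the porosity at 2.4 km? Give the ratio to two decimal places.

2.06

phi(z₁)/phi(z₂) = e^(−c·z₁)/e^(−c·z₂) = e^{c(z₂−z₁)}
= exp(0.453 × 1.6) = exp(0.7248) = 2.0643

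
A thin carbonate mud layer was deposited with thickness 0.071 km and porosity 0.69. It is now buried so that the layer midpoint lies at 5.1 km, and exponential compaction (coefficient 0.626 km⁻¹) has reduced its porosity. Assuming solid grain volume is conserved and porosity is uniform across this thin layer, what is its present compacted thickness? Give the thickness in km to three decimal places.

0.023 km

Porosity at 5.1 km: phi = 0.69·exp(−0.626×5.1) = 0.0283
Solid-volume conservation: h(1−phi) = h₀(1−phi₀) ⇒ h = h₀·(1−phi₀)/(1−phi)
h = 0.071 × (1 − 0.69)/(1 − 0.0283) = 0.071 × 0.3190 = 0.0227 km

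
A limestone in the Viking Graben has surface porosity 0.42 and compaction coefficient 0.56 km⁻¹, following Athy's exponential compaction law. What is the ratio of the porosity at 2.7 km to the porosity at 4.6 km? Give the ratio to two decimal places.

2.90

phi(d₁)/phi(d₂) = e^(−c·d₁)/e^(−c·d₂) = e^{c(d₂−d₁)}
= exp(0.56 × 1.9) = exp(1.064) = 2.8979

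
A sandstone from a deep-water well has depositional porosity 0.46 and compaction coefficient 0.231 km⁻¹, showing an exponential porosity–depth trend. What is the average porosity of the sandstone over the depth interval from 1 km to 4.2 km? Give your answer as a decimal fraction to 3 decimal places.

⟨n⟩ = (1/(Z₂−Z₁)) ∫ n₀ e^(−cZ) dZ = n₀·(e^(−c·Z₁) − e^(−c·Z₂)) / (c·(Z₂−Z₁))
e^(−0.231×1) = 0.7937; e^(−0.231×4.2) = 0.3790
⟨n⟩ = 0.46 × (0.7937 − 0.3790) / (0.231 × 3.2) = 0.46 × 0.5611 = 0.2581

0.258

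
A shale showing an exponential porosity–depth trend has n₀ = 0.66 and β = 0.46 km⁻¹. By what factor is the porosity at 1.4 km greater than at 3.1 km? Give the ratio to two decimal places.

2.19

n(Z₁)/n(Z₂) = e^(−β·Z₁)/e^(−β·Z₂) = e^{β(Z₂−Z₁)}
= exp(0.46 × 1.7) = exp(0.782) = 2.1858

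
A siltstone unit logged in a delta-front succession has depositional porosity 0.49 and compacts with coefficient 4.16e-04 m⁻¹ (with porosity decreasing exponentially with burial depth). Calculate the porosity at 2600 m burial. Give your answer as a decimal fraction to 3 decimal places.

Working in km (1 km = 1000 m; k in km⁻¹ = k in m⁻¹ × 1000):
φ = φ₀·exp(−k·z) = 0.49 × exp(−0.416 × 2.6) = 0.49 × exp(−1.082)
  = 0.49 × 0.3391 = 0.1661

0.166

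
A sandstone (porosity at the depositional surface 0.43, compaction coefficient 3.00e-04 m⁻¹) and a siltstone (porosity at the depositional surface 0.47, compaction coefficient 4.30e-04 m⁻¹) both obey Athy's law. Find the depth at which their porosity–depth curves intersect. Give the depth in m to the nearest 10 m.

Working in km (1 km = 1000 m; β in km⁻¹ = β in m⁻¹ × 1000):
Set n₀ₐ e^(−βₐz) = n₀ᵦ e^(−βᵦz) ⇒ ln(n₀ₐ/n₀ᵦ) = (βₐ − βᵦ)·z
z = ln(0.43/0.47) / (0.3 − 0.43) = -0.0889 / -0.13 = 0.684 km

680 m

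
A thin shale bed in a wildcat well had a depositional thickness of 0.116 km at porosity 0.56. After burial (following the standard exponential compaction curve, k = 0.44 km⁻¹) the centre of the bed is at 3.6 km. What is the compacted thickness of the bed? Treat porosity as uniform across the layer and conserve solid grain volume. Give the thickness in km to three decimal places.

0.058 km

Porosity at 3.6 km: n = 0.56·exp(−0.44×3.6) = 0.1149
Solid-volume conservation: h(1−n) = h₀(1−n₀) ⇒ h = h₀·(1−n₀)/(1−n)
h = 0.116 × (1 − 0.56)/(1 − 0.1149) = 0.116 × 0.4971 = 0.0577 km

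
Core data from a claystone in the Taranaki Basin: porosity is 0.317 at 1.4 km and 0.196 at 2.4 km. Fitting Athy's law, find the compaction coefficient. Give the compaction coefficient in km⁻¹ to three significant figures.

0.481 km⁻¹

Athy: φ(d) = φ₀ e^(−βd) ⇒ φ₁/φ₂ = e^{β(d₂−d₁)} ⇒ β = ln(φ₁/φ₂)/(d₂−d₁)
β = ln(0.317/0.196) / (2.4 − 1.4) = ln(1.617) / 1 = 0.4808 / 1 = 0.4808 km⁻¹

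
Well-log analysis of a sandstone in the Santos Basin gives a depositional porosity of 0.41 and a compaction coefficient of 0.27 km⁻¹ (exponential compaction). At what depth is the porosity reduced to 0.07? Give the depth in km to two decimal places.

6.55 km

Invert Athy's law: z = ln(φ₀/φ) / k
z = ln(0.41/0.07) / 0.27 = ln(5.857) / 0.27 = 1.7677 / 0.27 = 6.547 km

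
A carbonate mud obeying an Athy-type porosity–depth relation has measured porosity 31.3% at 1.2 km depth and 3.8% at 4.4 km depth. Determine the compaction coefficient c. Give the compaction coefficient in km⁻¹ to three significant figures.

0.659 km⁻¹

Athy: phi(Z) = phi₀ e^(−cZ) ⇒ phi₁/phi₂ = e^{c(Z₂−Z₁)} ⇒ c = ln(phi₁/phi₂)/(Z₂−Z₁)
c = ln(0.313/0.038) / (4.4 − 1.2) = ln(8.237) / 3.2 = 2.1086 / 3.2 = 0.6589 km⁻¹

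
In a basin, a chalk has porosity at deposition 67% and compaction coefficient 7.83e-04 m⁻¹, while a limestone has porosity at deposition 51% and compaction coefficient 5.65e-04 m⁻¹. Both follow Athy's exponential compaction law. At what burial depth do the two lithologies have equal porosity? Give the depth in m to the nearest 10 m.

1250 m

Working in km (1 km = 1000 m; β in km⁻¹ = β in m⁻¹ × 1000):
Set n₀ₐ e^(−βₐd) = n₀ᵦ e^(−βᵦd) ⇒ ln(n₀ₐ/n₀ᵦ) = (βₐ − βᵦ)·d
d = ln(0.67/0.51) / (0.783 − 0.565) = 0.2729 / 0.218 = 1.252 km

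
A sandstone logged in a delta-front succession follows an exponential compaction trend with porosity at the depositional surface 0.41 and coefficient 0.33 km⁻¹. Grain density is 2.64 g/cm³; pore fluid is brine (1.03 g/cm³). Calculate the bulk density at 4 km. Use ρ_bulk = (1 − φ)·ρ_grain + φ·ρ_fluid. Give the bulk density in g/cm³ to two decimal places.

2.46 g/cm³

Porosity at depth: n = 0.41·exp(−0.33×4) = 0.41×0.2671 = 0.1095
Bulk density: ρ_b = (1−n)ρ_g + n·ρ_f = 0.8905×2.64 + 0.1095×1.03
       = 2.351 + 0.113 = 2.464 g/cm³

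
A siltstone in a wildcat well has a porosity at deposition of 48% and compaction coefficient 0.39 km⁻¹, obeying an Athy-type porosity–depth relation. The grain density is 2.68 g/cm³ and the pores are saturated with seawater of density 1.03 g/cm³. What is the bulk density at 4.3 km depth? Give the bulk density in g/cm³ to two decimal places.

Porosity at depth: n = 0.48·exp(−0.39×4.3) = 0.48×0.1869 = 0.0897
Bulk density: ρ_b = (1−n)ρ_g + n·ρ_f = 0.9103×2.68 + 0.0897×1.03
       = 2.440 + 0.092 = 2.532 g/cm³

2.53 g/cm³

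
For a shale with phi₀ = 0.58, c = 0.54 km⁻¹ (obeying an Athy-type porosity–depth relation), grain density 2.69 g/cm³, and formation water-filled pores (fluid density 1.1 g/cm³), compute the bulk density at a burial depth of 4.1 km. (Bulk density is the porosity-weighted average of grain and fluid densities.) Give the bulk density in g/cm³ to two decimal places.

2.59 g/cm³

Porosity at depth: phi = 0.58·exp(−0.54×4.1) = 0.58×0.1093 = 0.0634
Bulk density: ρ_b = (1−phi)ρ_g + phi·ρ_f = 0.9366×2.69 + 0.0634×1.1
       = 2.520 + 0.070 = 2.589 g/cm³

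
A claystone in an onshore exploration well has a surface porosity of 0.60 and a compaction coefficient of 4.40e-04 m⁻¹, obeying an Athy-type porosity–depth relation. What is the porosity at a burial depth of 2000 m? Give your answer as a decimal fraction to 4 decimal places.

Working in km (1 km = 1000 m; c in km⁻¹ = c in m⁻¹ × 1000):
φ = φ₀·exp(−c·d) = 0.6 × exp(−0.44 × 2) = 0.6 × exp(−0.88)
  = 0.6 × 0.4148 = 0.2489

0.2489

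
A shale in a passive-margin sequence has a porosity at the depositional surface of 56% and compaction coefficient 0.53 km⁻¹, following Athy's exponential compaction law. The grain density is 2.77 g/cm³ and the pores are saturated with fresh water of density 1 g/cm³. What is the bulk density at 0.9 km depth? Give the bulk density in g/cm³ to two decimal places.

Porosity at depth: n = 0.56·exp(−0.53×0.9) = 0.56×0.6206 = 0.3476
Bulk density: ρ_b = (1−n)ρ_g + n·ρ_f = 0.6524×2.77 + 0.3476×1
       = 1.807 + 0.348 = 2.155 g/cm³

2.15 g/cm³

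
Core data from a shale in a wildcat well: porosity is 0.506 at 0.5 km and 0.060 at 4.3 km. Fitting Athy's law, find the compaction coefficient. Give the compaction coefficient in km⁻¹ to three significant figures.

0.561 km⁻¹

Athy: n(d) = n₀ e^(−cd) ⇒ n₁/n₂ = e^{c(d₂−d₁)} ⇒ c = ln(n₁/n₂)/(d₂−d₁)
c = ln(0.506/0.06) / (4.3 − 0.5) = ln(8.433) / 3.8 = 2.1322 / 3.8 = 0.5611 km⁻¹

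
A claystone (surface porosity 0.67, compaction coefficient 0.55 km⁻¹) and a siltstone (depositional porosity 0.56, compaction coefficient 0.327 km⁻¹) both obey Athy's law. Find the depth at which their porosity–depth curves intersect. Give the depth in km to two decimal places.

0.80 km

Set φ₀ₐ e^(−cₐd) = φ₀ᵦ e^(−cᵦd) ⇒ ln(φ₀ₐ/φ₀ᵦ) = (cₐ − cᵦ)·d
d = ln(0.67/0.56) / (0.55 − 0.327) = 0.1793 / 0.223 = 0.804 km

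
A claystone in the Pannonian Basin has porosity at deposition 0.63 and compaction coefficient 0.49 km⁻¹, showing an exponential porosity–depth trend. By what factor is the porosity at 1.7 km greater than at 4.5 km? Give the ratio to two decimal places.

3.94

φ(d₁)/φ(d₂) = e^(−k·d₁)/e^(−k·d₂) = e^{k(d₂−d₁)}
= exp(0.49 × 2.8) = exp(1.372) = 3.9432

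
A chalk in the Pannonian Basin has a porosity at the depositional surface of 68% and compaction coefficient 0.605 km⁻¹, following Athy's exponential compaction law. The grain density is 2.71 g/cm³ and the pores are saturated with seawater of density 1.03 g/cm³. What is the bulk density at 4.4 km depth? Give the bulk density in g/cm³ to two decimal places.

2.63 g/cm³

Porosity at depth: n = 0.68·exp(−0.605×4.4) = 0.68×0.0698 = 0.0475
Bulk density: ρ_b = (1−n)ρ_g + n·ρ_f = 0.9525×2.71 + 0.0475×1.03
       = 2.581 + 0.049 = 2.630 g/cm³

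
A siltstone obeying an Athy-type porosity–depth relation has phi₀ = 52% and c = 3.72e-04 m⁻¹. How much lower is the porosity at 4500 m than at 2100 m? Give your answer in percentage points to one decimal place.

14.1 percentage points

Working in km (1 km = 1000 m; c in km⁻¹ = c in m⁻¹ × 1000):
phi(2.1) = 0.52·e^(−0.372×2.1) = 0.2381
phi(4.5) = 0.52·e^(−0.372×4.5) = 0.0975
Δphi = 0.2381 − 0.0975 = 0.1406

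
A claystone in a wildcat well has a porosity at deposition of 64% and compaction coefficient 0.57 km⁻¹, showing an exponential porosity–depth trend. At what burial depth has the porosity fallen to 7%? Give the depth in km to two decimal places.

3.88 km

Invert Athy's law: z = ln(phi₀/phi) / k
z = ln(0.64/0.07) / 0.57 = ln(9.143) / 0.57 = 2.2130 / 0.57 = 3.882 km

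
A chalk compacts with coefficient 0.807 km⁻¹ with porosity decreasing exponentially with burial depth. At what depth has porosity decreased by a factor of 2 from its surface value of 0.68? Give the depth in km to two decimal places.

φ/φ₀ = 1/2 ⇒ exp(−c·Z) = 1/2 ⇒ Z = ln(2) / c
Z = 0.6931 / 0.807 = 0.859 km

0.86 km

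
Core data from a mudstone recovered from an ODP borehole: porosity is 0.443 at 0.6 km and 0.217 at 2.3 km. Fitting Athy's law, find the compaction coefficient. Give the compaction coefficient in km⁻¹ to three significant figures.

Athy: n(Z) = n₀ e^(−cZ) ⇒ n₁/n₂ = e^{c(Z₂−Z₁)} ⇒ c = ln(n₁/n₂)/(Z₂−Z₁)
c = ln(0.443/0.217) / (2.3 − 0.6) = ln(2.041) / 1.7 = 0.7137 / 1.7 = 0.4198 km⁻¹

0.420 km⁻¹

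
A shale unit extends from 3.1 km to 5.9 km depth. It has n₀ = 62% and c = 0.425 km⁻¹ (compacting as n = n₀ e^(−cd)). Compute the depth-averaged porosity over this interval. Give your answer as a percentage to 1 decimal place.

⟨n⟩ = (1/(d₂−d₁)) ∫ n₀ e^(−cd) dd = n₀·(e^(−c·d₁) − e^(−c·d₂)) / (c·(d₂−d₁))
e^(−0.425×3.1) = 0.2678; e^(−0.425×5.9) = 0.0815
⟨n⟩ = 0.62 × (0.2678 − 0.0815) / (0.425 × 2.8) = 0.62 × 0.1566 = 0.0971

9.7%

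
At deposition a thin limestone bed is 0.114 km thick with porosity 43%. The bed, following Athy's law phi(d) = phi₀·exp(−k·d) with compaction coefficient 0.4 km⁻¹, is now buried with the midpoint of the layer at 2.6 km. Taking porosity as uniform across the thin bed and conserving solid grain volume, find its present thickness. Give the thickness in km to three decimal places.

Porosity at 2.6 km: phi = 0.43·exp(−0.4×2.6) = 0.1520
Solid-volume conservation: h(1−phi) = h₀(1−phi₀) ⇒ h = h₀·(1−phi₀)/(1−phi)
h = 0.114 × (1 − 0.43)/(1 − 0.1520) = 0.114 × 0.6722 = 0.0766 km

0.077 km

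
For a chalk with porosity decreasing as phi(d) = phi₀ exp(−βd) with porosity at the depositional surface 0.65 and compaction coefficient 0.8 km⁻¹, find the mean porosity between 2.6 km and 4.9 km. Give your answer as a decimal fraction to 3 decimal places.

⟨phi⟩ = (1/(d₂−d₁)) ∫ phi₀ e^(−βd) dd = phi₀·(e^(−β·d₁) − e^(−β·d₂)) / (β·(d₂−d₁))
e^(−0.8×2.6) = 0.1249; e^(−0.8×4.9) = 0.0198
⟨phi⟩ = 0.65 × (0.1249 − 0.0198) / (0.8 × 2.3) = 0.65 × 0.0571 = 0.0371

0.037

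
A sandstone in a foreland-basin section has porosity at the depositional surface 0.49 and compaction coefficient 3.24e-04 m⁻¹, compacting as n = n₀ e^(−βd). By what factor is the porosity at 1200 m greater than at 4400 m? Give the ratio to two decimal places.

Working in km (1 km = 1000 m; β in km⁻¹ = β in m⁻¹ × 1000):
n(d₁)/n(d₂) = e^(−β·d₁)/e^(−β·d₂) = e^{β(d₂−d₁)}
= exp(0.324 × 3.2) = exp(1.037) = 2.8202

2.82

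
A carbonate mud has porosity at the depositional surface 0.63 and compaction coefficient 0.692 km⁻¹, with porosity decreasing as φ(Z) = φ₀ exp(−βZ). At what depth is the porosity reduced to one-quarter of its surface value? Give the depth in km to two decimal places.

φ/φ₀ = 1/4 ⇒ exp(−β·Z) = 1/4 ⇒ Z = ln(4) / β
Z = 1.3863 / 0.692 = 2.003 km

2.00 km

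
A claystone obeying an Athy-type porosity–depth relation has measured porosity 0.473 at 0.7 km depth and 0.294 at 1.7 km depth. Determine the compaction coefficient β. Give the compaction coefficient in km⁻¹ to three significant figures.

0.476 km⁻¹

Athy: φ(z) = φ₀ e^(−βz) ⇒ φ₁/φ₂ = e^{β(z₂−z₁)} ⇒ β = ln(φ₁/φ₂)/(z₂−z₁)
β = ln(0.473/0.294) / (1.7 − 0.7) = ln(1.609) / 1 = 0.4755 / 1 = 0.4755 km⁻¹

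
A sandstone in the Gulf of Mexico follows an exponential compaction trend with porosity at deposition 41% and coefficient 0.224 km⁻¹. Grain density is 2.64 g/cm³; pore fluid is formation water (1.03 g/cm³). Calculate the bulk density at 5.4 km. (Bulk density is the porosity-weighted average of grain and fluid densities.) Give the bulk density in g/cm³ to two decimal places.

Porosity at depth: phi = 0.41·exp(−0.224×5.4) = 0.41×0.2983 = 0.1223
Bulk density: ρ_b = (1−phi)ρ_g + phi·ρ_f = 0.8777×2.64 + 0.1223×1.03
       = 2.317 + 0.126 = 2.443 g/cm³

2.44 g/cm³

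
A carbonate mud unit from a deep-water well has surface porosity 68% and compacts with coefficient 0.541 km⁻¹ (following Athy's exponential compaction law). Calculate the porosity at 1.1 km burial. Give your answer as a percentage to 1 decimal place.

n = n₀·exp(−β·z) = 0.68 × exp(−0.541 × 1.1) = 0.68 × exp(−0.5951)
  = 0.68 × 0.5515 = 0.3750

37.5%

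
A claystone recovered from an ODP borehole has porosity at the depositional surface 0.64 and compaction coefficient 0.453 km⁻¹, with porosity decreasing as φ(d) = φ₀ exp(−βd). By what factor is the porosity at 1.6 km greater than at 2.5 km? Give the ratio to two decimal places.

1.50

φ(d₁)/φ(d₂) = e^(−β·d₁)/e^(−β·d₂) = e^{β(d₂−d₁)}
= exp(0.453 × 0.9) = exp(0.4077) = 1.5034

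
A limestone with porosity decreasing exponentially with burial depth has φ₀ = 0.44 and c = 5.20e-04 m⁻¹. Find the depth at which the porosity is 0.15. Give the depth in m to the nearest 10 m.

Working in km (1 km = 1000 m; c in km⁻¹ = c in m⁻¹ × 1000):
Invert Athy's law: z = ln(φ₀/φ) / c
z = ln(0.44/0.15) / 0.52 = ln(2.933) / 0.52 = 1.0761 / 0.52 = 2.069 km

2070 m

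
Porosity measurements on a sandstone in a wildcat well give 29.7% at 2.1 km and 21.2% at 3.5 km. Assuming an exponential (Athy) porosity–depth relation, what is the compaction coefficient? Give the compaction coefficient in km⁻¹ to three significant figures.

Athy: phi(z) = phi₀ e^(−βz) ⇒ phi₁/phi₂ = e^{β(z₂−z₁)} ⇒ β = ln(phi₁/phi₂)/(z₂−z₁)
β = ln(0.297/0.212) / (3.5 − 2.1) = ln(1.401) / 1.4 = 0.3371 / 1.4 = 0.2408 km⁻¹

0.241 km⁻¹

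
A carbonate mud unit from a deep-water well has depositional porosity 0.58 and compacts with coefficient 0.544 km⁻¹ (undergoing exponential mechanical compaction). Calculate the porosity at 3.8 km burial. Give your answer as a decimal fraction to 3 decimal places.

0.073

n = n₀·exp(−β·z) = 0.58 × exp(−0.544 × 3.8) = 0.58 × exp(−2.067)
  = 0.58 × 0.1265 = 0.0734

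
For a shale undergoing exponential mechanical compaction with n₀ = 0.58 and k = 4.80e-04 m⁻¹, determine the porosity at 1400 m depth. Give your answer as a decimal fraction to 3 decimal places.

0.296

Working in km (1 km = 1000 m; k in km⁻¹ = k in m⁻¹ × 1000):
n = n₀·exp(−k·Z) = 0.58 × exp(−0.48 × 1.4) = 0.58 × exp(−0.672)
  = 0.58 × 0.5107 = 0.2962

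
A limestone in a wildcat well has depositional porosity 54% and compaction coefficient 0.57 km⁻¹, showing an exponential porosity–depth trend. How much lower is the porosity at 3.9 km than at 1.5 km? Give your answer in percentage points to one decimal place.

17.1 percentage points

phi(1.5) = 0.54·e^(−0.57×1.5) = 0.2297
phi(3.9) = 0.54·e^(−0.57×3.9) = 0.0585
Δphi = 0.2297 − 0.0585 = 0.1712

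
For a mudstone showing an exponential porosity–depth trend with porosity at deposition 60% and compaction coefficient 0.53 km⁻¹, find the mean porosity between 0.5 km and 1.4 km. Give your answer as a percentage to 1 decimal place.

⟨φ⟩ = (1/(z₂−z₁)) ∫ φ₀ e^(−cz) dz = φ₀·(e^(−c·z₁) − e^(−c·z₂)) / (c·(z₂−z₁))
e^(−0.53×0.5) = 0.7672; e^(−0.53×1.4) = 0.4762
⟨φ⟩ = 0.6 × (0.7672 − 0.4762) / (0.53 × 0.9) = 0.6 × 0.6102 = 0.3661

36.6%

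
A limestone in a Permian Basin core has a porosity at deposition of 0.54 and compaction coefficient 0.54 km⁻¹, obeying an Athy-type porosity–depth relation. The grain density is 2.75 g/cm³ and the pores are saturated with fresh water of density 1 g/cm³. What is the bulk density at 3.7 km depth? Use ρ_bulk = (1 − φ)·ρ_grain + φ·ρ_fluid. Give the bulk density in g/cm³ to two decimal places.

Porosity at depth: n = 0.54·exp(−0.54×3.7) = 0.54×0.1356 = 0.0732
Bulk density: ρ_b = (1−n)ρ_g + n·ρ_f = 0.9268×2.75 + 0.0732×1
       = 2.549 + 0.073 = 2.622 g/cm³

2.62 g/cm³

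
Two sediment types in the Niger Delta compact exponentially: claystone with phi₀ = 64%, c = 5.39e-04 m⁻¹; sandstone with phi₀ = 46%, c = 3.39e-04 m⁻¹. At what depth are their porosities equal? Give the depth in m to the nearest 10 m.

Working in km (1 km = 1000 m; c in km⁻¹ = c in m⁻¹ × 1000):
Set phi₀ₐ e^(−cₐZ) = phi₀ᵦ e^(−cᵦZ) ⇒ ln(phi₀ₐ/phi₀ᵦ) = (cₐ − cᵦ)·Z
Z = ln(0.64/0.46) / (0.539 − 0.339) = 0.3302 / 0.2 = 1.651 km

1650 m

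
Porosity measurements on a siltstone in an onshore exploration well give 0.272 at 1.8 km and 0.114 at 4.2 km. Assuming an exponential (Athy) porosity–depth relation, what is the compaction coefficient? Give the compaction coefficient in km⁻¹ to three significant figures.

Athy: φ(d) = φ₀ e^(−βd) ⇒ φ₁/φ₂ = e^{β(d₂−d₁)} ⇒ β = ln(φ₁/φ₂)/(d₂−d₁)
β = ln(0.272/0.114) / (4.2 − 1.8) = ln(2.386) / 2.4 = 0.8696 / 2.4 = 0.3623 km⁻¹

0.362 km⁻¹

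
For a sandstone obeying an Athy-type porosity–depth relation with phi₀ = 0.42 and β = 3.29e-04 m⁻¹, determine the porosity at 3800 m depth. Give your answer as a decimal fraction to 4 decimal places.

Working in km (1 km = 1000 m; β in km⁻¹ = β in m⁻¹ × 1000):
phi = phi₀·exp(−β·Z) = 0.42 × exp(−0.329 × 3.8) = 0.42 × exp(−1.25)
  = 0.42 × 0.2864 = 0.1203

0.1203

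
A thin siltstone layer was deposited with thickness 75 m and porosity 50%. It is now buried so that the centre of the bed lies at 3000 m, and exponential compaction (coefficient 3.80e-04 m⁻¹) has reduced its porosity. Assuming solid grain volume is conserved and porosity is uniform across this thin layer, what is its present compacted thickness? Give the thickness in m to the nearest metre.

Working in km (1 km = 1000 m; k in km⁻¹ = k in m⁻¹ × 1000):
Porosity at 3 km: φ = 0.5·exp(−0.38×3) = 0.1599
Solid-volume conservation: h(1−φ) = h₀(1−φ₀) ⇒ h = h₀·(1−φ₀)/(1−φ)
h = 0.075 × (1 − 0.5)/(1 − 0.1599) = 0.075 × 0.5952 = 0.0446 km

45 m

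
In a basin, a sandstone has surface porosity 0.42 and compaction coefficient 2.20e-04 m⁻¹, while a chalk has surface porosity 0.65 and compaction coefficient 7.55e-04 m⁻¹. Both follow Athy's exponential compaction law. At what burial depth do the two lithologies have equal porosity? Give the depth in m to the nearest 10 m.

Working in km (1 km = 1000 m; β in km⁻¹ = β in m⁻¹ × 1000):
Set φ₀ₐ e^(−βₐz) = φ₀ᵦ e^(−βᵦz) ⇒ ln(φ₀ₐ/φ₀ᵦ) = (βₐ − βᵦ)·z
z = ln(0.42/0.65) / (0.22 − 0.755) = -0.4367 / -0.535 = 0.816 km

820 m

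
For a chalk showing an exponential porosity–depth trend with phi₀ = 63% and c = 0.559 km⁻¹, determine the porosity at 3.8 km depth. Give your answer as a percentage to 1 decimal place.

phi = phi₀·exp(−c·Z) = 0.63 × exp(−0.559 × 3.8) = 0.63 × exp(−2.124)
  = 0.63 × 0.1195 = 0.0753

7.5%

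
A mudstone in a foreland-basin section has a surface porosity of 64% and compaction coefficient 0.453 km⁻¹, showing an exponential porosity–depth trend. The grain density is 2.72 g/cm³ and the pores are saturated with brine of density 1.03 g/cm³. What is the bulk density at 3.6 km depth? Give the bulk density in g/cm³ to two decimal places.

Porosity at depth: φ = 0.64·exp(−0.453×3.6) = 0.64×0.1958 = 0.1253
Bulk density: ρ_b = (1−φ)ρ_g + φ·ρ_f = 0.8747×2.72 + 0.1253×1.03
       = 2.379 + 0.129 = 2.508 g/cm³

2.51 g/cm³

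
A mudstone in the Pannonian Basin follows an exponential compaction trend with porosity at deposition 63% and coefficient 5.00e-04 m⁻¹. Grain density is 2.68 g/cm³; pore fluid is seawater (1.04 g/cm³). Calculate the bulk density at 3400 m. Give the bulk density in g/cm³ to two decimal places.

Working in km (1 km = 1000 m; c in km⁻¹ = c in m⁻¹ × 1000):
Porosity at depth: n = 0.63·exp(−0.5×3.4) = 0.63×0.1827 = 0.1151
Bulk density: ρ_b = (1−n)ρ_g + n·ρ_f = 0.8849×2.68 + 0.1151×1.04
       = 2.372 + 0.120 = 2.491 g/cm³

2.49 g/cm³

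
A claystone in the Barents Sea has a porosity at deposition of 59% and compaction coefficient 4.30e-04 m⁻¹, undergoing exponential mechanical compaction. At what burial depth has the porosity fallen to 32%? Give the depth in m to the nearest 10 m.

Working in km (1 km = 1000 m; c in km⁻¹ = c in m⁻¹ × 1000):
Invert Athy's law: d = ln(phi₀/phi) / c
d = ln(0.59/0.32) / 0.43 = ln(1.844) / 0.43 = 0.6118 / 0.43 = 1.423 km

1420 m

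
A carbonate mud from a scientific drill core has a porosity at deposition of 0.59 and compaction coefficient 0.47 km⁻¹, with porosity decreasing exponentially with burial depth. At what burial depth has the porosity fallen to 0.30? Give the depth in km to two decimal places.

Invert Athy's law: z = ln(φ₀/φ) / k
z = ln(0.59/0.3) / 0.47 = ln(1.967) / 0.47 = 0.6763 / 0.47 = 1.439 km

1.44 km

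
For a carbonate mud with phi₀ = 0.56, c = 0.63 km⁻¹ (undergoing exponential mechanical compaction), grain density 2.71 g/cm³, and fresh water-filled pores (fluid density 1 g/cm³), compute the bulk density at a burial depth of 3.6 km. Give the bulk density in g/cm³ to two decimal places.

2.61 g/cm³

Porosity at depth: phi = 0.56·exp(−0.63×3.6) = 0.56×0.1035 = 0.0580
Bulk density: ρ_b = (1−phi)ρ_g + phi·ρ_f = 0.9420×2.71 + 0.0580×1
       = 2.553 + 0.058 = 2.611 g/cm³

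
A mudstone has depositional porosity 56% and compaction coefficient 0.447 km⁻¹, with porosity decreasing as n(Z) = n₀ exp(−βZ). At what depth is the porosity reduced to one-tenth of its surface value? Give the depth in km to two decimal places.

5.15 km

n/n₀ = 1/10 ⇒ exp(−β·Z) = 1/10 ⇒ Z = ln(10) / β
Z = 2.3026 / 0.447 = 5.151 km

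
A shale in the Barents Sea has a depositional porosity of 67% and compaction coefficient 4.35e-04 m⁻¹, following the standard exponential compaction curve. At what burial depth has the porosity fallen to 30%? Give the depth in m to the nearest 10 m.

Working in km (1 km = 1000 m; k in km⁻¹ = k in m⁻¹ × 1000):
Invert Athy's law: Z = ln(φ₀/φ) / k
Z = ln(0.67/0.3) / 0.435 = ln(2.233) / 0.435 = 0.8035 / 0.435 = 1.847 km

1850 m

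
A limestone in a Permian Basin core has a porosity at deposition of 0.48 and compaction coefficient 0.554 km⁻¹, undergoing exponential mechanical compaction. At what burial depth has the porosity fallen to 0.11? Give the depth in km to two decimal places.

Invert Athy's law: Z = ln(n₀/n) / c
Z = ln(0.48/0.11) / 0.554 = ln(4.364) / 0.554 = 1.4733 / 0.554 = 2.659 km

2.66 km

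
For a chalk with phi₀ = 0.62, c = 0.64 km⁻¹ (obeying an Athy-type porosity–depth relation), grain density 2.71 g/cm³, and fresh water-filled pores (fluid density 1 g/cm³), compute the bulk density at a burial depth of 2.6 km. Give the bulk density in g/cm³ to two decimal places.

2.51 g/cm³

Porosity at depth: phi = 0.62·exp(−0.64×2.6) = 0.62×0.1894 = 0.1174
Bulk density: ρ_b = (1−phi)ρ_g + phi·ρ_f = 0.8826×2.71 + 0.1174×1
       = 2.392 + 0.117 = 2.509 g/cm³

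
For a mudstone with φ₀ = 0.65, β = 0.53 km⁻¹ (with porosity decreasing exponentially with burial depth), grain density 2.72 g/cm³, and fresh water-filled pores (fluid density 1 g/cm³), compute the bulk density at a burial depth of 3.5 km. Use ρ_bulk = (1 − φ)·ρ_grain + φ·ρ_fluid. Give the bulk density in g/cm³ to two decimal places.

2.55 g/cm³

Porosity at depth: φ = 0.65·exp(−0.53×3.5) = 0.65×0.1565 = 0.1017
Bulk density: ρ_b = (1−φ)ρ_g + φ·ρ_f = 0.8983×2.72 + 0.1017×1
       = 2.443 + 0.102 = 2.545 g/cm³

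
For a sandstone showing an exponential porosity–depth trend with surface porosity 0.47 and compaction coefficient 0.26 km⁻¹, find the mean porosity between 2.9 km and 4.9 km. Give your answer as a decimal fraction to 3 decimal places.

0.172

⟨φ⟩ = (1/(Z₂−Z₁)) ∫ φ₀ e^(−cZ) dZ = φ₀·(e^(−c·Z₁) − e^(−c·Z₂)) / (c·(Z₂−Z₁))
e^(−0.26×2.9) = 0.4705; e^(−0.26×4.9) = 0.2797
⟨φ⟩ = 0.47 × (0.4705 − 0.2797) / (0.26 × 2) = 0.47 × 0.3669 = 0.1724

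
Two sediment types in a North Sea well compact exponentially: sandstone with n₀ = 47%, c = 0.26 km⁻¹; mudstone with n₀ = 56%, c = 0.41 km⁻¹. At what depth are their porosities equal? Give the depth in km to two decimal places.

1.17 km

Set n₀ₐ e^(−cₐd) = n₀ᵦ e^(−cᵦd) ⇒ ln(n₀ₐ/n₀ᵦ) = (cₐ − cᵦ)·d
d = ln(0.47/0.56) / (0.26 − 0.41) = -0.1752 / -0.15 = 1.168 km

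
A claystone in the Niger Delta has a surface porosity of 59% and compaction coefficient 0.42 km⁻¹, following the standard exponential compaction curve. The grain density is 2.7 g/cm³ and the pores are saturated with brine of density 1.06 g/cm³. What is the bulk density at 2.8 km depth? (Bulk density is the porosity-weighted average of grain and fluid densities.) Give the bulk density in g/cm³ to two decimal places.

2.40 g/cm³

Porosity at depth: phi = 0.59·exp(−0.42×2.8) = 0.59×0.3085 = 0.1820
Bulk density: ρ_b = (1−phi)ρ_g + phi·ρ_f = 0.8180×2.7 + 0.1820×1.06
       = 2.209 + 0.193 = 2.401 g/cm³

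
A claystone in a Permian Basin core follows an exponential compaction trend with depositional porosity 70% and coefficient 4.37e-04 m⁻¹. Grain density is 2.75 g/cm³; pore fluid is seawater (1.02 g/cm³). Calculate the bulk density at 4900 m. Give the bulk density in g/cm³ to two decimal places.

2.61 g/cm³

Working in km (1 km = 1000 m; β in km⁻¹ = β in m⁻¹ × 1000):
Porosity at depth: φ = 0.7·exp(−0.437×4.9) = 0.7×0.1175 = 0.0823
Bulk density: ρ_b = (1−φ)ρ_g + φ·ρ_f = 0.9177×2.75 + 0.0823×1.02
       = 2.524 + 0.084 = 2.608 g/cm³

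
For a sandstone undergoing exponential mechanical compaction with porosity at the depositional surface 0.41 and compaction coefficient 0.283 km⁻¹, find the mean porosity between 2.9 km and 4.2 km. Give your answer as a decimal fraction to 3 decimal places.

⟨φ⟩ = (1/(Z₂−Z₁)) ∫ φ₀ e^(−βZ) dZ = φ₀·(e^(−β·Z₁) − e^(−β·Z₂)) / (β·(Z₂−Z₁))
e^(−0.283×2.9) = 0.4401; e^(−0.283×4.2) = 0.3046
⟨φ⟩ = 0.41 × (0.4401 − 0.3046) / (0.283 × 1.3) = 0.41 × 0.3682 = 0.1510

0.151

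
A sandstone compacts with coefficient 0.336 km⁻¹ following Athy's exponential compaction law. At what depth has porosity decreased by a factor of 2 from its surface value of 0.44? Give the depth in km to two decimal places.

n/n₀ = 1/2 ⇒ exp(−β·z) = 1/2 ⇒ z = ln(2) / β
z = 0.6931 / 0.336 = 2.063 km

2.06 km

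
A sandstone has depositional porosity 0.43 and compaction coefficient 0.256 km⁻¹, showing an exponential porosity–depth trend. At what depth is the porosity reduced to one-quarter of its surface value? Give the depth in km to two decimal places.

5.42 km

phi/phi₀ = 1/4 ⇒ exp(−β·z) = 1/4 ⇒ z = ln(4) / β
z = 1.3863 / 0.256 = 5.415 km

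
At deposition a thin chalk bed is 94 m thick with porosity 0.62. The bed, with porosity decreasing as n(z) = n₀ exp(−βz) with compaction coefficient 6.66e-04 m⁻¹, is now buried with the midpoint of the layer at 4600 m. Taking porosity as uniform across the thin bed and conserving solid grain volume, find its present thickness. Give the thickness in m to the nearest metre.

37 m

Working in km (1 km = 1000 m; β in km⁻¹ = β in m⁻¹ × 1000):
Porosity at 4.6 km: n = 0.62·exp(−0.666×4.6) = 0.0290
Solid-volume conservation: h(1−n) = h₀(1−n₀) ⇒ h = h₀·(1−n₀)/(1−n)
h = 0.094 × (1 − 0.62)/(1 − 0.0290) = 0.094 × 0.3913 = 0.0368 km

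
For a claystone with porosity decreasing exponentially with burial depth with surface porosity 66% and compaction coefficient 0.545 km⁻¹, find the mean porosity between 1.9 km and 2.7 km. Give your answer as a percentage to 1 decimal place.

19.0%

⟨phi⟩ = (1/(Z₂−Z₁)) ∫ phi₀ e^(−βZ) dZ = phi₀·(e^(−β·Z₁) − e^(−β·Z₂)) / (β·(Z₂−Z₁))
e^(−0.545×1.9) = 0.3550; e^(−0.545×2.7) = 0.2296
⟨phi⟩ = 0.66 × (0.3550 − 0.2296) / (0.545 × 0.8) = 0.66 × 0.2878 = 0.1899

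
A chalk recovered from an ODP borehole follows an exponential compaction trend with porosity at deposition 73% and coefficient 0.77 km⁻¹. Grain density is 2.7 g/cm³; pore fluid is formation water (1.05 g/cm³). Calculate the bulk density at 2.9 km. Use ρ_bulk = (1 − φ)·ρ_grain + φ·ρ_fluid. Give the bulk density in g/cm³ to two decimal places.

Porosity at depth: n = 0.73·exp(−0.77×2.9) = 0.73×0.1072 = 0.0783
Bulk density: ρ_b = (1−n)ρ_g + n·ρ_f = 0.9217×2.7 + 0.0783×1.05
       = 2.489 + 0.082 = 2.571 g/cm³

2.57 g/cm³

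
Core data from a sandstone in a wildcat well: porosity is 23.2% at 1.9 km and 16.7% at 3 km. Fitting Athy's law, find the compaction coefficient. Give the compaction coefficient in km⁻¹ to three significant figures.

Athy: n(Z) = n₀ e^(−βZ) ⇒ n₁/n₂ = e^{β(Z₂−Z₁)} ⇒ β = ln(n₁/n₂)/(Z₂−Z₁)
β = ln(0.232/0.167) / (3 − 1.9) = ln(1.389) / 1.1 = 0.3287 / 1.1 = 0.2989 km⁻¹

0.299 km⁻¹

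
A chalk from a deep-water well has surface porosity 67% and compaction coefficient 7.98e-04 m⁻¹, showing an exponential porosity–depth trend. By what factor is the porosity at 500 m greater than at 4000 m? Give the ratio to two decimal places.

Working in km (1 km = 1000 m; β in km⁻¹ = β in m⁻¹ × 1000):
n(d₁)/n(d₂) = e^(−β·d₁)/e^(−β·d₂) = e^{β(d₂−d₁)}
= exp(0.798 × 3.5) = exp(2.793) = 16.3299

16.33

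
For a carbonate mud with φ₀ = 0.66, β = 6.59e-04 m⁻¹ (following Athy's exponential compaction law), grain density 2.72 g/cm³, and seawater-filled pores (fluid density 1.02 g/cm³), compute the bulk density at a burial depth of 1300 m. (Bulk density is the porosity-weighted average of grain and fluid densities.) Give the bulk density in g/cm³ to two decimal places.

Working in km (1 km = 1000 m; β in km⁻¹ = β in m⁻¹ × 1000):
Porosity at depth: φ = 0.66·exp(−0.659×1.3) = 0.66×0.4246 = 0.2802
Bulk density: ρ_b = (1−φ)ρ_g + φ·ρ_f = 0.7198×2.72 + 0.2802×1.02
       = 1.958 + 0.286 = 2.244 g/cm³

2.24 g/cm³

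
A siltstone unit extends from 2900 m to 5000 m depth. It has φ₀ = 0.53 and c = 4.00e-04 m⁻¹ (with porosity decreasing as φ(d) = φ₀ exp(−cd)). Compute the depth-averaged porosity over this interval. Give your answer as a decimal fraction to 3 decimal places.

Working in km (1 km = 1000 m; c in km⁻¹ = c in m⁻¹ × 1000):
⟨φ⟩ = (1/(d₂−d₁)) ∫ φ₀ e^(−cd) dd = φ₀·(e^(−c·d₁) − e^(−c·d₂)) / (c·(d₂−d₁))
e^(−0.4×2.9) = 0.3135; e^(−0.4×5) = 0.1353
⟨φ⟩ = 0.53 × (0.3135 − 0.1353) / (0.4 × 2.1) = 0.53 × 0.2121 = 0.1124

0.112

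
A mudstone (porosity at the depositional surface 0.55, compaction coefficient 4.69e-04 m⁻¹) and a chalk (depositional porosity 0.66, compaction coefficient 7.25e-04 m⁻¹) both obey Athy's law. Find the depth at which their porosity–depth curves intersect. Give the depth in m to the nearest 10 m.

Working in km (1 km = 1000 m; c in km⁻¹ = c in m⁻¹ × 1000):
Set n₀ₐ e^(−cₐd) = n₀ᵦ e^(−cᵦd) ⇒ ln(n₀ₐ/n₀ᵦ) = (cₐ − cᵦ)·d
d = ln(0.55/0.66) / (0.469 − 0.725) = -0.1823 / -0.256 = 0.712 km

710 m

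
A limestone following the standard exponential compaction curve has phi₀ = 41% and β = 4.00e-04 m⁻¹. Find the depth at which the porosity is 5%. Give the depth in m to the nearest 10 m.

5260 m

Working in km (1 km = 1000 m; β in km⁻¹ = β in m⁻¹ × 1000):
Invert Athy's law: d = ln(phi₀/phi) / β
d = ln(0.41/0.05) / 0.4 = ln(8.2) / 0.4 = 2.1041 / 0.4 = 5.260 km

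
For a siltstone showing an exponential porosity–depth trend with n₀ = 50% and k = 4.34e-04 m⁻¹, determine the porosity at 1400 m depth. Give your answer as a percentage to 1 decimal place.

27.2%

Working in km (1 km = 1000 m; k in km⁻¹ = k in m⁻¹ × 1000):
n = n₀·exp(−k·z) = 0.5 × exp(−0.434 × 1.4) = 0.5 × exp(−0.6076)
  = 0.5 × 0.5447 = 0.2723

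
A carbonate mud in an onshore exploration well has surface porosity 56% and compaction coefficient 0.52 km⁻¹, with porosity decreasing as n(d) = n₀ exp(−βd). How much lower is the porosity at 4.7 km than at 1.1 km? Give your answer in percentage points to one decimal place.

26.7 percentage points

n(1.1) = 0.56·e^(−0.52×1.1) = 0.3161
n(4.7) = 0.56·e^(−0.52×4.7) = 0.0486
Δn = 0.3161 − 0.0486 = 0.2674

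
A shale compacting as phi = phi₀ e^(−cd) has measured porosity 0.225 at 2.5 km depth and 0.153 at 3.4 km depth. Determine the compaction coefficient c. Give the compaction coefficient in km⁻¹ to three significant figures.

0.429 km⁻¹

Athy: phi(d) = phi₀ e^(−cd) ⇒ phi₁/phi₂ = e^{c(d₂−d₁)} ⇒ c = ln(phi₁/phi₂)/(d₂−d₁)
c = ln(0.225/0.153) / (3.4 − 2.5) = ln(1.471) / 0.9 = 0.3857 / 0.9 = 0.4285 km⁻¹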